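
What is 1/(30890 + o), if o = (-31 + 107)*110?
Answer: 1/39250 ≈ 2.5478e-5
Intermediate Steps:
o = 8360 (o = 76*110 = 8360)
1/(30890 + o) = 1/(30890 + 8360) = 1/39250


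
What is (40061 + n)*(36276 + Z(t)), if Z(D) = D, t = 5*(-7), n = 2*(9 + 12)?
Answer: 1453372823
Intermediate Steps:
n = 42 (n = 2*21 = 42)
t = -35
(40061 + n)*(36276 + Z(t)) = (40061 + 42)*(36276 - 35) = 40103*36241 = 1453372823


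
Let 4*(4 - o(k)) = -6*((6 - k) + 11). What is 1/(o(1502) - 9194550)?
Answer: -2/18393547 ≈ -1.0873e-7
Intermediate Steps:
o(k) = 59/2 - 3*k/2 (o(k) = 4 - (-3)*((6 - k) + 11)/2 = 4 - (-3)*(17 - k)/2 = 4 - (-102 + 6*k)/4 = 4 + (51/2 - 3*k/2) = 59/2 - 3*k/2)
1/(o(1502) - 9194550) = 1/((59/2 - 3/2*1502) - 9194550) = 1/((59/2 - 2253) - 9194550) = 1/(-4447/2 - 9194550) = 1/(-18393547/2) = -2/18393547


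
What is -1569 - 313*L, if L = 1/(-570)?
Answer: -894017/570 ≈ -1568.5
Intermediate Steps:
L = -1/570 ≈ -0.0017544
-1569 - 313*L = -1569 - 313*(-1/570) = -1569 + 313/570 = -894017/570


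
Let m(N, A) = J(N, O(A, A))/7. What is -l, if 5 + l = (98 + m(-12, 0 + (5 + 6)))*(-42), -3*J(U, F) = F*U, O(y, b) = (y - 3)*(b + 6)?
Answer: 7385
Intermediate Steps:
O(y, b) = (-3 + y)*(6 + b)
J(U, F) = -F*U/3
m(N, A) = -N*(-18 + A**2 + 3*A)/21 (m(N, A) = -(-18 - 3*A + 6*A + A*A)*N/3/7 = -(-18 - 3*A + 6*A + A**2)*N/3*(1/7) = -(-18 + A**2 + 3*A)*N/3*(1/7) = -N*(-18 + A**2 + 3*A)/3*(1/7) = -N*(-18 + A**2 + 3*A)/21)
l = -7385 (l = -5 + (98 + (1/21)*(-12)*(18 - (0 + (5 + 6))**2 - 3*(0 + (5 + 6))))*(-42) = -5 + (98 + (1/21)*(-12)*(18 - (0 + 11)**2 - 3*(0 + 11)))*(-42) = -5 + (98 + (1/21)*(-12)*(18 - 1*11**2 - 3*11))*(-42) = -5 + (98 + (1/21)*(-12)*(18 - 1*121 - 33))*(-42) = -5 + (98 + (1/21)*(-12)*(18 - 121 - 33))*(-42) = -5 + (98 + (1/21)*(-12)*(-136))*(-42) = -5 + (98 + 544/7)*(-42) = -5 + (1230/7)*(-42) = -5 - 7380 = -7385)
-l = -1*(-7385) = 7385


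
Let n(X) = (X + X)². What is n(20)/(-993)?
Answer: -1600/993 ≈ -1.6113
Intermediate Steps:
n(X) = 4*X² (n(X) = (2*X)² = 4*X²)
n(20)/(-993) = (4*20²)/(-993) = (4*400)*(-1/993) = 1600*(-1/993) = -1600/993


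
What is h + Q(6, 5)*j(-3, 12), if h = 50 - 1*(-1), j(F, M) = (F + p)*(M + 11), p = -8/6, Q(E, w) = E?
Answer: -547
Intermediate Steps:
p = -4/3 (p = -8*⅙ = -4/3 ≈ -1.3333)
j(F, M) = (11 + M)*(-4/3 + F) (j(F, M) = (F - 4/3)*(M + 11) = (-4/3 + F)*(11 + M) = (11 + M)*(-4/3 + F))
h = 51 (h = 50 + 1 = 51)
h + Q(6, 5)*j(-3, 12) = 51 + 6*(-44/3 + 11*(-3) - 4/3*12 - 3*12) = 51 + 6*(-44/3 - 33 - 16 - 36) = 51 + 6*(-299/3) = 51 - 598 = -547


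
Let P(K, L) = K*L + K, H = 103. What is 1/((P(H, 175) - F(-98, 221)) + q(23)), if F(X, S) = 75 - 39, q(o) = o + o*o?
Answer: 1/18644 ≈ 5.3637e-5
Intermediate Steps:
q(o) = o + o²
P(K, L) = K + K*L
F(X, S) = 36
1/((P(H, 175) - F(-98, 221)) + q(23)) = 1/((103*(1 + 175) - 1*36) + 23*(1 + 23)) = 1/((103*176 - 36) + 23*24) = 1/((18128 - 36) + 552) = 1/(18092 + 552) = 1/18644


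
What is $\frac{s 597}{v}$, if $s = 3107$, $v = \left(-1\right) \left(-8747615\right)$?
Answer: $\frac{1854879}{8747615} \approx 0.21204$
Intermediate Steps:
$v = 8747615$
$\frac{s 597}{v} = \frac{3107 \cdot 597}{8747615} = 1854879 \cdot \frac{1}{8747615} = \frac{1854879}{8747615}$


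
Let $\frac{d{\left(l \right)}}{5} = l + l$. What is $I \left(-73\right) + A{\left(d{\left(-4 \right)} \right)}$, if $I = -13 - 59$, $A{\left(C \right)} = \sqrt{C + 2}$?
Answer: $5256 + i \sqrt{38} \approx 5256.0 + 6.1644 i$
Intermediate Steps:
$d{\left(l \right)} = 10 l$ ($d{\left(l \right)} = 5 \left(l + l\right) = 5 \cdot 2 l = 10 l$)
$A{\left(C \right)} = \sqrt{2 + C}$
$I = -72$ ($I = -13 - 59 = -72$)
$I \left(-73\right) + A{\left(d{\left(-4 \right)} \right)} = \left(-72\right) \left(-73\right) + \sqrt{2 + 10 \left(-4\right)} = 5256 + \sqrt{2 - 40} = 5256 + \sqrt{-38} = 5256 + i \sqrt{38}$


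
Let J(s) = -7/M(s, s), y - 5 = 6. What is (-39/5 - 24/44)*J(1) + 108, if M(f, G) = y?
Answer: 68553/605 ≈ 113.31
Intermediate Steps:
y = 11 (y = 5 + 6 = 11)
M(f, G) = 11
J(s) = -7/11
(-39/5 - 24/44)*J(1) + 108 = (-39/5 - 24/44)*(-7/11) + 108 = (-39*⅕ - 24*1/44)*(-7/11) + 108 = (-39/5 - 6/11)*(-7/11) + 108 = -459/55*(-7/11) + 108 = 3213/605 + 108 = 68553/605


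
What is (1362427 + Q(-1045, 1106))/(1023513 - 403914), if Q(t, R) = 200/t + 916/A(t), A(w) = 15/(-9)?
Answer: 1423161683/647480955 ≈ 2.1980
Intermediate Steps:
A(w) = -5/3 (A(w) = 15*(-1/9) = -5/3)
Q(t, R) = -2748/5 + 200/t (Q(t, R) = 200/t + 916/(-5/3) = 200/t + 916*(-3/5) = 200/t - 2748/5 = -2748/5 + 200/t)
(1362427 + Q(-1045, 1106))/(1023513 - 403914) = (1362427 + (-2748/5 + 200/(-1045)))/(1023513 - 403914) = (1362427 + (-2748/5 + 200*(-1/1045)))/619599 = (1362427 + (-2748/5 - 40/209))*(1/619599) = (1362427 - 574532/1045)*(1/619599) = (1423161683/1045)*(1/619599) = 1423161683/647480955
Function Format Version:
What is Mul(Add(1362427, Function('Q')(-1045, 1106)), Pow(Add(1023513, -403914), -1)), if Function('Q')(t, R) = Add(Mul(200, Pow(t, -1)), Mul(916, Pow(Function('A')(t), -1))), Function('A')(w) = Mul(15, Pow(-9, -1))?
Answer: Rational(1423161683, 647480955) ≈ 2.1980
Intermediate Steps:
Function('A')(w) = Rational(-5, 3) (Function('A')(w) = Mul(15, Rational(-1, 9)) = Rational(-5, 3))
Function('Q')(t, R) = Add(Rational(-2748, 5), Mul(200, Pow(t, -1))) (Function('Q')(t, R) = Add(Mul(200, Pow(t, -1)), Mul(916, Pow(Rational(-5, 3), -1))) = Add(Mul(200, Pow(t, -1)), Mul(916, Rational(-3, 5))) = Add(Mul(200, Pow(t, -1)), Rational(-2748, 5)) = Add(Rational(-2748, 5), Mul(200, Pow(t, -1))))
Mul(Add(1362427, Function('Q')(-1045, 1106)), Pow(Add(1023513, -403914), -1)) = Mul(Add(1362427, Add(Rational(-2748, 5), Mul(200, Pow(-1045, -1)))), Pow(Add(1023513, -403914), -1)) = Mul(Add(1362427, Add(Rational(-2748, 5), Mul(200, Rational(-1, 1045)))), Pow(619599, -1)) = Mul(Add(1362427, Add(Rational(-2748, 5), Rational(-40, 209))), Rational(1, 619599)) = Mul(Add(1362427, Rational(-574532, 1045)), Rational(1, 619599)) = Mul(Rational(1423161683, 1045), Rational(1, 619599)) = Rational(1423161683, 647480955)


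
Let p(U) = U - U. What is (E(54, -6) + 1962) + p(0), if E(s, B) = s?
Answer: 2016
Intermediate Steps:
p(U) = 0
(E(54, -6) + 1962) + p(0) = (54 + 1962) + 0 = 2016 + 0 = 2016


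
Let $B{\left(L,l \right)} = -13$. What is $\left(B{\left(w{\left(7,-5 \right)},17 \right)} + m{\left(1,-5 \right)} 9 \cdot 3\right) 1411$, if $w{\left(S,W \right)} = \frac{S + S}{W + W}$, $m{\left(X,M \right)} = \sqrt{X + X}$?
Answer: $-18343 + 38097 \sqrt{2} \approx 35534.0$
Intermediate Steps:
$m{\left(X,M \right)} = \sqrt{2} \sqrt{X}$ ($m{\left(X,M \right)} = \sqrt{2 X} = \sqrt{2} \sqrt{X}$)
$w{\left(S,W \right)} = \frac{S}{W}$ ($w{\left(S,W \right)} = \frac{2 S}{2 W} = 2 S \frac{1}{2 W} = \frac{S}{W}$)
$\left(B{\left(w{\left(7,-5 \right)},17 \right)} + m{\left(1,-5 \right)} 9 \cdot 3\right) 1411 = \left(-13 + \sqrt{2} \sqrt{1} \cdot 9 \cdot 3\right) 1411 = \left(-13 + \sqrt{2} \cdot 1 \cdot 9 \cdot 3\right) 1411 = \left(-13 + \sqrt{2} \cdot 9 \cdot 3\right) 1411 = \left(-13 + 9 \sqrt{2} \cdot 3\right) 1411 = \left(-13 + 27 \sqrt{2}\right) 1411 = -18343 + 38097 \sqrt{2}$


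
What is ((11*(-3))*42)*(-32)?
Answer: 44352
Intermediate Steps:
((11*(-3))*42)*(-32) = -33*42*(-32) = -1386*(-32) = 44352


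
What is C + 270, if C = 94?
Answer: 364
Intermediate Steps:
C + 270 = 94 + 270 = 364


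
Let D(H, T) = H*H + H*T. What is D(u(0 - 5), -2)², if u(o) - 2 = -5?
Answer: 225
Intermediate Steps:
u(o) = -3 (u(o) = 2 - 5 = -3)
D(H, T) = H² + H*T
D(u(0 - 5), -2)² = (-3*(-3 - 2))² = (-3*(-5))² = 15² = 225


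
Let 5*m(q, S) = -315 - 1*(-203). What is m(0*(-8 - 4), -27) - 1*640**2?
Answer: -2048112/5 ≈ -4.0962e+5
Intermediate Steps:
m(q, S) = -112/5 (m(q, S) = (-315 - 1*(-203))/5 = (-315 + 203)/5 = (1/5)*(-112) = -112/5)
m(0*(-8 - 4), -27) - 1*640**2 = -112/5 - 1*640**2 = -112/5 - 1*409600 = -112/5 - 409600 = -2048112/5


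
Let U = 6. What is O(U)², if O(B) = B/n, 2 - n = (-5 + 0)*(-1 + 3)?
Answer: ¼ ≈ 0.25000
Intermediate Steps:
n = 12 (n = 2 - (-5 + 0)*(-1 + 3) = 2 - (-5)*2 = 2 - 1*(-10) = 2 + 10 = 12)
O(B) = B/12
O(U)² = ((1/12)*6)² = (½)² = ¼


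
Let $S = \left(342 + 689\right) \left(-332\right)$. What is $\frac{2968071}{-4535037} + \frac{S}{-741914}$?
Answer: $- \frac{108291090515}{560767906803} \approx -0.19311$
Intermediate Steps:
$S = -342292$ ($S = 1031 \left(-332\right) = -342292$)
$\frac{2968071}{-4535037} + \frac{S}{-741914} = \frac{2968071}{-4535037} - \frac{342292}{-741914} = 2968071 \left(- \frac{1}{4535037}\right) - - \frac{171146}{370957} = - \frac{989357}{1511679} + \frac{171146}{370957} = - \frac{108291090515}{560767906803}$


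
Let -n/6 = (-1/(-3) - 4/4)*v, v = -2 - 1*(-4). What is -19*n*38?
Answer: -5776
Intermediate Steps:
v = 2 (v = -2 + 4 = 2)
n = 8 (n = -6*(-1/(-3) - 4/4)*2 = -6*(-1*(-⅓) - 4*¼)*2 = -6*(⅓ - 1)*2 = -(-4)*2 = -6*(-4/3) = 8)
-19*n*38 = -19*8*38 = -152*38 = -5776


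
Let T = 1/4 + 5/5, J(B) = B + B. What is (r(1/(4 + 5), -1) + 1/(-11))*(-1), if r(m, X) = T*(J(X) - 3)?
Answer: 279/44 ≈ 6.3409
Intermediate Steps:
J(B) = 2*B
T = 5/4 (T = 1*(1/4) + 5*(1/5) = 1/4 + 1 = 5/4 ≈ 1.2500)
r(m, X) = -15/4 + 5*X/2 (r(m, X) = 5*(2*X - 3)/4 = 5*(-3 + 2*X)/4 = -15/4 + 5*X/2)
(r(1/(4 + 5), -1) + 1/(-11))*(-1) = ((-15/4 + (5/2)*(-1)) + 1/(-11))*(-1) = ((-15/4 - 5/2) - 1/11)*(-1) = (-25/4 - 1/11)*(-1) = -279/44*(-1) = 279/44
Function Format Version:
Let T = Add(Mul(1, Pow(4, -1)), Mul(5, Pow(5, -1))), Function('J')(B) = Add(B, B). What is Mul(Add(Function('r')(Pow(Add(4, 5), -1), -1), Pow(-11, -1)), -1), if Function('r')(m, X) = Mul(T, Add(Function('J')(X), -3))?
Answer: Rational(279, 44) ≈ 6.3409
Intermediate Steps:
Function('J')(B) = Mul(2, B)
T = Rational(5, 4) (T = Add(Mul(1, Rational(1, 4)), Mul(5, Rational(1, 5))) = Add(Rational(1, 4), 1) = Rational(5, 4) ≈ 1.2500)
Function('r')(m, X) = Add(Rational(-15, 4), Mul(Rational(5, 2), X)) (Function('r')(m, X) = Mul(Rational(5, 4), Add(Mul(2, X), -3)) = Mul(Rational(5, 4), Add(-3, Mul(2, X))) = Add(Rational(-15, 4), Mul(Rational(5, 2), X)))
Mul(Add(Function('r')(Pow(Add(4, 5), -1), -1), Pow(-11, -1)), -1) = Mul(Add(Add(Rational(-15, 4), Mul(Rational(5, 2), -1)), Pow(-11, -1)), -1) = Mul(Add(Add(Rational(-15, 4), Rational(-5, 2)), Rational(-1, 11)), -1) = Mul(Add(Rational(-25, 4), Rational(-1, 11)), -1) = Mul(Rational(-279, 44), -1) = Rational(279, 44)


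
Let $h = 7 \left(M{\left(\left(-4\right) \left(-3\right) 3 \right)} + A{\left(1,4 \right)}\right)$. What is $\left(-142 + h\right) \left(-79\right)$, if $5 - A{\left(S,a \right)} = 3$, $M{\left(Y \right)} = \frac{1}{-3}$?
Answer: $\frac{30889}{3} \approx 10296.0$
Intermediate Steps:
$M{\left(Y \right)} = - \frac{1}{3}$
$A{\left(S,a \right)} = 2$ ($A{\left(S,a \right)} = 5 - 3 = 2$)
$h = \frac{35}{3}$ ($h = 7 \left(- \frac{1}{3} + 2\right) = 7 \cdot \frac{5}{3} = \frac{35}{3} \approx 11.667$)
$\left(-142 + h\right) \left(-79\right) = \left(-142 + \frac{35}{3}\right) \left(-79\right) = \left(- \frac{391}{3}\right) \left(-79\right) = \frac{30889}{3}$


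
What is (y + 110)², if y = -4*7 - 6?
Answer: 5776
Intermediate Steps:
y = -34 (y = -28 - 6 = -34)
(y + 110)² = (-34 + 110)² = 76² = 5776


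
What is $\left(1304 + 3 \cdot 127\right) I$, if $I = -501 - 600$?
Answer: $-1855185$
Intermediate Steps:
$I = -1101$
$\left(1304 + 3 \cdot 127\right) I = \left(1304 + 3 \cdot 127\right) \left(-1101\right) = \left(1304 + 381\right) \left(-1101\right) = 1685 \left(-1101\right) = -1855185$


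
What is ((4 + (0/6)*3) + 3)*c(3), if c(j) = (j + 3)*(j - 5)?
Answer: -84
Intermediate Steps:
c(j) = (-5 + j)*(3 + j) (c(j) = (3 + j)*(-5 + j) = (-5 + j)*(3 + j))
((4 + (0/6)*3) + 3)*c(3) = ((4 + (0/6)*3) + 3)*(-15 + 3**2 - 2*3) = ((4 + ((1/6)*0)*3) + 3)*(-15 + 9 - 6) = ((4 + 0*3) + 3)*(-12) = ((4 + 0) + 3)*(-12) = (4 + 3)*(-12) = 7*(-12) = -84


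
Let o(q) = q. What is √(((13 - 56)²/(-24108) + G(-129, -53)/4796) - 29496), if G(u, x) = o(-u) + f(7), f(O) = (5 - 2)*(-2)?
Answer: I*√125738575729188774/2064678 ≈ 171.74*I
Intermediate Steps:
f(O) = -6 (f(O) = 3*(-2) = -6)
G(u, x) = -6 - u (G(u, x) = -u - 6 = -6 - u)
√(((13 - 56)²/(-24108) + G(-129, -53)/4796) - 29496) = √(((13 - 56)²/(-24108) + (-6 - 1*(-129))/4796) - 29496) = √(((-43)²*(-1/24108) + (-6 + 129)*(1/4796)) - 29496) = √((1849*(-1/24108) + 123*(1/4796)) - 29496) = √((-1849/24108 + 123/4796) - 29496) = √(-737815/14452746 - 29496) = √(-426298933831/14452746) = I*√125738575729188774/2064678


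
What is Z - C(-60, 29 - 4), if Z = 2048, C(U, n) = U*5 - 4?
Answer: 2352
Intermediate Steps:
C(U, n) = -4 + 5*U (C(U, n) = 5*U - 4 = -4 + 5*U)
Z - C(-60, 29 - 4) = 2048 - (-4 + 5*(-60)) = 2048 - (-4 - 300) = 2048 - 1*(-304) = 2048 + 304 = 2352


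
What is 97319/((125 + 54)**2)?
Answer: 97319/32041 ≈ 3.0373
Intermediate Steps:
97319/((125 + 54)**2) = 97319/(179**2) = 97319/32041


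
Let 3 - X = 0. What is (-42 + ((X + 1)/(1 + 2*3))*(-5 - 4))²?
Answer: 108900/49 ≈ 2222.4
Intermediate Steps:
X = 3 (X = 3 - 1*0 = 3 + 0 = 3)
(-42 + ((X + 1)/(1 + 2*3))*(-5 - 4))² = (-42 + ((3 + 1)/(1 + 2*3))*(-5 - 4))² = (-42 + (4/(1 + 6))*(-9))² = (-42 + (4/7)*(-9))² = (-42 - 36/7)² = (-330/7)² = 108900/49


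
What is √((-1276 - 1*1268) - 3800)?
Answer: 2*I*√1586 ≈ 79.649*I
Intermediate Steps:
√((-1276 - 1*1268) - 3800) = √((-1276 - 1268) - 3800) = √(-2544 - 3800) = √(-6344) = 2*I*√1586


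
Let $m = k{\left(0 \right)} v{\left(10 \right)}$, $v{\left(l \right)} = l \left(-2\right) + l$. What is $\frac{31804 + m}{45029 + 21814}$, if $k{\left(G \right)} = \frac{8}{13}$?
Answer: $\frac{413372}{868959} \approx 0.47571$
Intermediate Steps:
$k{\left(G \right)} = \frac{8}{13}$ ($k{\left(G \right)} = 8 \cdot \frac{1}{13} = \frac{8}{13}$)
$v{\left(l \right)} = - l$ ($v{\left(l \right)} = - 2 l + l = - l$)
$m = - \frac{80}{13}$ ($m = \frac{8 \left(\left(-1\right) 10\right)}{13} = \frac{8}{13} \left(-10\right) = - \frac{80}{13} \approx -6.1538$)
$\frac{31804 + m}{45029 + 21814} = \frac{31804 - \frac{80}{13}}{45029 + 21814} = \frac{413372}{13 \cdot 66843} = \frac{413372}{13} \cdot \frac{1}{66843} = \frac{413372}{868959}$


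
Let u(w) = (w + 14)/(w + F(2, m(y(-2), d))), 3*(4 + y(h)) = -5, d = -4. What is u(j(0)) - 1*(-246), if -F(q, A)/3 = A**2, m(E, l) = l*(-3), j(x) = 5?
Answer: 105023/427 ≈ 245.96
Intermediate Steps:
y(h) = -17/3 (y(h) = -4 + (1/3)*(-5) = -4 - 5/3 = -17/3)
m(E, l) = -3*l
F(q, A) = -3*A**2
u(w) = (14 + w)/(-432 + w) (u(w) = (w + 14)/(w - 3*(-3*(-4))**2) = (14 + w)/(w - 3*12**2) = (14 + w)/(w - 3*144) = (14 + w)/(w - 432) = (14 + w)/(-432 + w))
u(j(0)) - 1*(-246) = (14 + 5)/(-432 + 5) - 1*(-246) = 19/(-427) + 246 = -1/427*19 + 246 = -19/427 + 246 = 105023/427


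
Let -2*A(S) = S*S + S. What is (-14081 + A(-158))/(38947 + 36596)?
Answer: -8828/25181 ≈ -0.35058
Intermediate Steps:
A(S) = -S/2 - S²/2 (A(S) = -(S*S + S)/2 = -(S² + S)/2 = -(S + S²)/2 = -S/2 - S²/2)
(-14081 + A(-158))/(38947 + 36596) = (-14081 - ½*(-158)*(1 - 158))/(38947 + 36596) = (-14081 - ½*(-158)*(-157))/75543 = (-14081 - 12403)*(1/75543) = -26484*1/75543 = -8828/25181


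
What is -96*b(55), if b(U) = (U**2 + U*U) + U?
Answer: -586080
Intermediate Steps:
b(U) = U + 2*U**2 (b(U) = (U**2 + U**2) + U = 2*U**2 + U = U + 2*U**2)
-96*b(55) = -5280*(1 + 2*55) = -5280*(1 + 110) = -5280*111 = -96*6105 = -586080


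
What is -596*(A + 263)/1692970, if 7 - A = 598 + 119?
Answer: 133206/846485 ≈ 0.15736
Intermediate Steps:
A = -710 (A = 7 - (598 + 119) = 7 - 1*717 = 7 - 717 = -710)
-596*(A + 263)/1692970 = -596*(-710 + 263)/1692970 = -596*(-447)*(1/1692970) = 266412*(1/1692970) = 133206/846485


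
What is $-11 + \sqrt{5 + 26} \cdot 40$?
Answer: $-11 + 40 \sqrt{31} \approx 211.71$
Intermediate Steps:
$-11 + \sqrt{5 + 26} \cdot 40 = -11 + \sqrt{31} \cdot 40 = -11 + 40 \sqrt{31}$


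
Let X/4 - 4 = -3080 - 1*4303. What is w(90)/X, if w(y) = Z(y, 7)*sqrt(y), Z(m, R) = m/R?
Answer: -135*sqrt(10)/103306 ≈ -0.0041325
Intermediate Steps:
w(y) = y**(3/2)/7 (w(y) = (y/7)*sqrt(y) = y**(3/2)/7)
X = -29516 (X = 16 + 4*(-3080 - 1*4303) = 16 + 4*(-3080 - 4303) = 16 + 4*(-7383) = 16 - 29532 = -29516)
w(90)/X = (90**(3/2)/7)/(-29516) = ((270*sqrt(10))/7)*(-1/29516) = (270*sqrt(10)/7)*(-1/29516) = -135*sqrt(10)/103306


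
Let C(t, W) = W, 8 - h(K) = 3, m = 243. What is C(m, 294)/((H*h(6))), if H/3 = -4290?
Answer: -49/10725 ≈ -0.0045688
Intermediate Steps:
h(K) = 5 (h(K) = 8 - 1*3 = 8 - 3 = 5)
H = -12870 (H = 3*(-4290) = -12870)
C(m, 294)/((H*h(6))) = 294/((-12870*5)) = 294/(-64350) = 294*(-1/64350) = -49/10725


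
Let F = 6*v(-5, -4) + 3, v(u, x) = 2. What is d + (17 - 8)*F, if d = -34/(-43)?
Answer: 5839/43 ≈ 135.79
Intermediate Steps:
d = 34/43 (d = -34*(-1/43) = 34/43 ≈ 0.79070)
F = 15 (F = 6*2 + 3 = 12 + 3 = 15)
d + (17 - 8)*F = 34/43 + (17 - 8)*15 = 34/43 + 9*15 = 34/43 + 135 = 5839/43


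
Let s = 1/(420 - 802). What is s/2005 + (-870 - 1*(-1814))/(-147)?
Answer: -723019187/112588770 ≈ -6.4218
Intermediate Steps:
s = -1/382 (s = 1/(-382) = -1/382 ≈ -0.0026178)
s/2005 + (-870 - 1*(-1814))/(-147) = -1/382/2005 + (-870 - 1*(-1814))/(-147) = -1/382*1/2005 + (-870 + 1814)*(-1/147) = -1/765910 + 944*(-1/147) = -1/765910 - 944/147 = -723019187/112588770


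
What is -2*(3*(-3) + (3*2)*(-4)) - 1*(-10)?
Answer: 76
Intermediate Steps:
-2*(3*(-3) + (3*2)*(-4)) - 1*(-10) = -2*(-9 + 6*(-4)) + 10 = -2*(-9 - 24) + 10 = -2*(-33) + 10 = 66 + 10 = 76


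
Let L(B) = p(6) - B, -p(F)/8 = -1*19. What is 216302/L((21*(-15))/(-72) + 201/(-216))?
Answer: 1946718/1337 ≈ 1456.0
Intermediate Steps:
p(F) = 152 (p(F) = -(-8)*19 = -8*(-19) = 152)
L(B) = 152 - B
216302/L((21*(-15))/(-72) + 201/(-216)) = 216302/(152 - ((21*(-15))/(-72) + 201/(-216))) = 216302/(152 - (-315*(-1/72) + 201*(-1/216))) = 216302/(152 - (35/8 - 67/72)) = 216302/(152 - 1*31/9) = 216302/(152 - 31/9) = 216302/(1337/9) = 216302*(9/1337) = 1946718/1337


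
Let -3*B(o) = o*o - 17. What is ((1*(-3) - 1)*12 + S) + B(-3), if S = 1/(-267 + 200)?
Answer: -9115/201 ≈ -45.348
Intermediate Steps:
B(o) = 17/3 - o²/3 (B(o) = -(o*o - 17)/3 = -(o² - 17)/3 = -(-17 + o²)/3 = 17/3 - o²/3)
S = -1/67 (S = 1/(-67) = -1/67 ≈ -0.014925)
((1*(-3) - 1)*12 + S) + B(-3) = ((1*(-3) - 1)*12 - 1/67) + (17/3 - ⅓*(-3)²) = ((-3 - 1)*12 - 1/67) + (17/3 - ⅓*9) = (-4*12 - 1/67) + (17/3 - 3) = (-48 - 1/67) + 8/3 = -3217/67 + 8/3 = -9115/201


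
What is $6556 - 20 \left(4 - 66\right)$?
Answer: $7796$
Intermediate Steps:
$6556 - 20 \left(4 - 66\right) = 6556 - 20 \left(-62\right) = 6556 - -1240 = 6556 + 1240 = 7796$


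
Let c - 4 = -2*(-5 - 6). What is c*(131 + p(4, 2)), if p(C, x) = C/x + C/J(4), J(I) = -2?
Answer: 3406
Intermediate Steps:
c = 26 (c = 4 - 2*(-5 - 6) = 4 - 2*(-11) = 4 + 22 = 26)
p(C, x) = -C/2 + C/x (p(C, x) = C/x + C/(-2) = C/x + C*(-1/2) = C/x - C/2 = -C/2 + C/x)
c*(131 + p(4, 2)) = 26*(131 + (-1/2*4 + 4/2)) = 26*(131 + (-2 + 4*(1/2))) = 26*(131 + (-2 + 2)) = 26*(131 + 0) = 26*131 = 3406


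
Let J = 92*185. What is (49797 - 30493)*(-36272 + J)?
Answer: -371640608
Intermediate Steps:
J = 17020
(49797 - 30493)*(-36272 + J) = (49797 - 30493)*(-36272 + 17020) = 19304*(-19252) = -371640608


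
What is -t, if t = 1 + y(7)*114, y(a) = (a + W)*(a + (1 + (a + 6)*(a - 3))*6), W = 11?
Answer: -666901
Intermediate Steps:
y(a) = (11 + a)*(6 + a + 6*(-3 + a)*(6 + a)) (y(a) = (a + 11)*(a + (1 + (a + 6)*(a - 3))*6) = (11 + a)*(a + (1 + (6 + a)*(-3 + a))*6) = (11 + a)*(a + (1 + (-3 + a)*(6 + a))*6) = (11 + a)*(a + (6 + 6*(-3 + a)*(6 + a))) = (11 + a)*(6 + a + 6*(-3 + a)*(6 + a)))
t = 666901 (t = 1 + (-1122 + 6*7**3 + 85*7**2 + 107*7)*114 = 1 + (-1122 + 6*343 + 85*49 + 749)*114 = 1 + (-1122 + 2058 + 4165 + 749)*114 = 1 + 5850*114 = 1 + 666900 = 666901)
-t = -1*666901 = -666901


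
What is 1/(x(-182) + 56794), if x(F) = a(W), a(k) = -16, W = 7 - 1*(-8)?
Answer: 1/56778 ≈ 1.7612e-5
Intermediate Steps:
W = 15 (W = 7 + 8 = 15)
x(F) = -16
1/(x(-182) + 56794) = 1/(-16 + 56794) = 1/56778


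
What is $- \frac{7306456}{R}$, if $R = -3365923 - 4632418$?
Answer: $\frac{7306456}{7998341} \approx 0.9135$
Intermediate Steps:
$R = -7998341$
$- \frac{7306456}{R} = - \frac{7306456}{-7998341} = \left(-7306456\right) \left(- \frac{1}{7998341}\right) = \frac{7306456}{7998341}$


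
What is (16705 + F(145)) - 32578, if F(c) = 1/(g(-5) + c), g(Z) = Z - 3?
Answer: -2174600/137 ≈ -15873.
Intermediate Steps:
g(Z) = -3 + Z
F(c) = 1/(-8 + c) (F(c) = 1/((-3 - 5) + c) = 1/(-8 + c))
(16705 + F(145)) - 32578 = (16705 + 1/(-8 + 145)) - 32578 = (16705 + 1/137) - 32578 = 2288586/137 - 32578 = -2174600/137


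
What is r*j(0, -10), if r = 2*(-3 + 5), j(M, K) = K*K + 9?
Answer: 436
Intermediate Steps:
j(M, K) = 9 + K**2 (j(M, K) = K**2 + 9 = 9 + K**2)
r = 4 (r = 2*2 = 4)
r*j(0, -10) = 4*(9 + (-10)**2) = 4*(9 + 100) = 4*109 = 436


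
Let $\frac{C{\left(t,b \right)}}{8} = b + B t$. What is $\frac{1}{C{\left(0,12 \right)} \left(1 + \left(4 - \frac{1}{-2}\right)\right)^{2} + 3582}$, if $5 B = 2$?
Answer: $\frac{1}{6486} \approx 0.00015418$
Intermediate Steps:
$B = \frac{2}{5}$ ($B = \frac{1}{5} \cdot 2 = \frac{2}{5} \approx 0.4$)
$C{\left(t,b \right)} = 8 b + \frac{16 t}{5}$ ($C{\left(t,b \right)} = 8 \left(b + \frac{2 t}{5}\right) = 8 b + \frac{16 t}{5}$)
$\frac{1}{C{\left(0,12 \right)} \left(1 + \left(4 - \frac{1}{-2}\right)\right)^{2} + 3582} = \frac{1}{\left(8 \cdot 12 + \frac{16}{5} \cdot 0\right) \left(1 + \left(4 - \frac{1}{-2}\right)\right)^{2} + 3582} = \frac{1}{\left(96 + 0\right) \left(1 + \left(4 - - \frac{1}{2}\right)\right)^{2} + 3582} = \frac{1}{96 \left(1 + \left(4 + \frac{1}{2}\right)\right)^{2} + 3582} = \frac{1}{96 \left(1 + \frac{9}{2}\right)^{2} + 3582} = \frac{1}{96 \left(\frac{11}{2}\right)^{2} + 3582} = \frac{1}{96 \cdot \frac{121}{4} + 3582} = \frac{1}{2904 + 3582} = \frac{1}{6486}$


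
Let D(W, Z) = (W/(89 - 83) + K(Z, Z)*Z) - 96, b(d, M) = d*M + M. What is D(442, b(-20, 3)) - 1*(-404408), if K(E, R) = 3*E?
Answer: 1242398/3 ≈ 4.1413e+5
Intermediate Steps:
b(d, M) = M + M*d (b(d, M) = M*d + M = M + M*d)
D(W, Z) = -96 + 3*Z² + W/6 (D(W, Z) = (W/(89 - 83) + (3*Z)*Z) - 96 = (W/6 + 3*Z²) - 96 = (3*Z² + W/6) - 96 = -96 + 3*Z² + W/6)
D(442, b(-20, 3)) - 1*(-404408) = (-96 + 3*(3*(1 - 20))² + (⅙)*442) - 1*(-404408) = (-96 + 3*(3*(-19))² + 221/3) + 404408 = (-96 + 3*(-57)² + 221/3) + 404408 = (-96 + 3*3249 + 221/3) + 404408 = (-96 + 9747 + 221/3) + 404408 = 29174/3 + 404408 = 1242398/3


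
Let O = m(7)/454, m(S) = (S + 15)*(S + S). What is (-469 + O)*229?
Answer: -24344761/227 ≈ -1.0725e+5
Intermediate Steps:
m(S) = 2*S*(15 + S) (m(S) = (15 + S)*(2*S) = 2*S*(15 + S))
O = 154/227 (O = (2*7*(15 + 7))/454 = (2*7*22)*(1/454) = 308*(1/454) = 154/227 ≈ 0.67841)
(-469 + O)*229 = (-469 + 154/227)*229 = -106309/227*229 = -24344761/227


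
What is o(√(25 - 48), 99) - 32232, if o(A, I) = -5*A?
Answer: -32232 - 5*I*√23 ≈ -32232.0 - 23.979*I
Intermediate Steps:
o(√(25 - 48), 99) - 32232 = -5*√(25 - 48) - 32232 = -5*I*√23 - 32232 = -32232 - 5*I*√23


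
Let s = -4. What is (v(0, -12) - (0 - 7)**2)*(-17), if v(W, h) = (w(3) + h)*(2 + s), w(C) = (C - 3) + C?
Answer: 527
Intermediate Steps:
w(C) = -3 + 2*C (w(C) = (-3 + C) + C = -3 + 2*C)
v(W, h) = -6 - 2*h (v(W, h) = ((-3 + 2*3) + h)*(2 - 4) = ((-3 + 6) + h)*(-2) = (3 + h)*(-2) = -6 - 2*h)
(v(0, -12) - (0 - 7)**2)*(-17) = ((-6 - 2*(-12)) - (0 - 7)**2)*(-17) = ((-6 + 24) - 1*(-7)**2)*(-17) = (18 - 1*49)*(-17) = (18 - 49)*(-17) = -31*(-17) = 527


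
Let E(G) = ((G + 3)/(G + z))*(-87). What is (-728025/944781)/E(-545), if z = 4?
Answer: 131287175/14850067758 ≈ 0.0088408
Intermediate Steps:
E(G) = -87*(3 + G)/(4 + G) (E(G) = ((G + 3)/(G + 4))*(-87) = ((3 + G)/(4 + G))*(-87) = -87*(3 + G)/(4 + G))
(-728025/944781)/E(-545) = (-728025/944781)/((87*(-3 - 1*(-545))/(4 - 545))) = (-728025*1/944781)/((87*(-3 + 545)/(-541))) = -242675/(314927*(87*(-1/541)*542)) = -242675/(314927*(-47154/541)) = -242675/314927*(-541/47154) = 131287175/14850067758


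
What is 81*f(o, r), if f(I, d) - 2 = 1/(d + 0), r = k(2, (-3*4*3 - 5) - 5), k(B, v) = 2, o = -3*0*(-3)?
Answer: 405/2 ≈ 202.50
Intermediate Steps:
o = 0 (o = 0*(-3) = 0)
r = 2
f(I, d) = 2 + 1/d (f(I, d) = 2 + 1/(d + 0) = 2 + 1/d)
81*f(o, r) = 81*(2 + 1/2) = 81*(2 + ½) = 81*(5/2) = 405/2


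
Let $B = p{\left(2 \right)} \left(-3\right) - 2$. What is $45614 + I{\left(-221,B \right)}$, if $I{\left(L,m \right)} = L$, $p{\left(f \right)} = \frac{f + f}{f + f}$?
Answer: $45393$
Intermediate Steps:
$p{\left(f \right)} = 1$ ($p{\left(f \right)} = \frac{2 f}{2 f} = 2 f \frac{1}{2 f} = 1$)
$B = -5$ ($B = 1 \left(-3\right) - 2 = -3 - 2 = -5$)
$45614 + I{\left(-221,B \right)} = 45614 - 221 = 45393$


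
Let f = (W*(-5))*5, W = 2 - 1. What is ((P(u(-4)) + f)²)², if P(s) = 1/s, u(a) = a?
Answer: 104060401/256 ≈ 4.0649e+5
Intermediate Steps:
W = 1
f = -25 (f = (1*(-5))*5 = -5*5 = -25)
((P(u(-4)) + f)²)² = ((1/(-4) - 25)²)² = ((-¼ - 25)²)² = ((-101/4)²)² = (10201/16)² = 104060401/256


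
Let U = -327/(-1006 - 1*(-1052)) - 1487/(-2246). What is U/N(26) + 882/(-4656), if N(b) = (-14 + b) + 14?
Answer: -113965099/260562952 ≈ -0.43738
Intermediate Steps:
U = -166510/25829 (U = -327/(-1006 + 1052) - 1487*(-1/2246) = -327/46 + 1487/2246 = -166510/25829 ≈ -6.4466)
N(b) = b
U/N(26) + 882/(-4656) = -166510/25829/26 + 882/(-4656) = -166510/25829*1/26 + 882*(-1/4656) = -83255/335777 - 147/776 = -113965099/260562952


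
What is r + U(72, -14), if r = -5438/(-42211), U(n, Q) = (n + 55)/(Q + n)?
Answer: 5676201/2448238 ≈ 2.3185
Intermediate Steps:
U(n, Q) = (55 + n)/(Q + n)
r = 5438/42211 (r = -5438*(-1/42211) = 5438/42211 ≈ 0.12883)
r + U(72, -14) = 5438/42211 + (55 + 72)/(-14 + 72) = 5438/42211 + 127/58 = 5676201/2448238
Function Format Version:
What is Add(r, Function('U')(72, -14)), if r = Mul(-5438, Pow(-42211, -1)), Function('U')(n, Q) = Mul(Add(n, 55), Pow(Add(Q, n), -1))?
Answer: Rational(5676201, 2448238) ≈ 2.3185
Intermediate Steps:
Function('U')(n, Q) = Mul(Pow(Add(Q, n), -1), Add(55, n)) (Function('U')(n, Q) = Mul(Add(55, n), Pow(Add(Q, n), -1)) = Mul(Pow(Add(Q, n), -1), Add(55, n)))
r = Rational(5438, 42211) (r = Mul(-5438, Rational(-1, 42211)) = Rational(5438, 42211) ≈ 0.12883)
Add(r, Function('U')(72, -14)) = Add(Rational(5438, 42211), Mul(Pow(Add(-14, 72), -1), Add(55, 72))) = Add(Rational(5438, 42211), Mul(Pow(58, -1), 127)) = Add(Rational(5438, 42211), Mul(Rational(1, 58), 127)) = Add(Rational(5438, 42211), Rational(127, 58)) = Rational(5676201, 2448238)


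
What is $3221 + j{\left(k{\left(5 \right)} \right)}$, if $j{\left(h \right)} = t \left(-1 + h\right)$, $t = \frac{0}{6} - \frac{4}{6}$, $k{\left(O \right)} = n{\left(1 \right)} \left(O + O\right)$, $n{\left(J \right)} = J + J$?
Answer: $\frac{9625}{3} \approx 3208.3$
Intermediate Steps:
$n{\left(J \right)} = 2 J$
$k{\left(O \right)} = 4 O$ ($k{\left(O \right)} = 2 \cdot 1 \left(O + O\right) = 2 \cdot 2 O = 4 O$)
$t = - \frac{2}{3}$ ($t = 0 \cdot \frac{1}{6} - \frac{2}{3} = 0 - \frac{2}{3} = - \frac{2}{3} \approx -0.66667$)
$j{\left(h \right)} = \frac{2}{3} - \frac{2 h}{3}$ ($j{\left(h \right)} = - \frac{2 \left(-1 + h\right)}{3} = \frac{2}{3} - \frac{2 h}{3}$)
$3221 + j{\left(k{\left(5 \right)} \right)} = 3221 + \left(\frac{2}{3} - \frac{2 \cdot 4 \cdot 5}{3}\right) = 3221 + \left(\frac{2}{3} - \frac{40}{3}\right) = 3221 - \frac{38}{3} = \frac{9625}{3}$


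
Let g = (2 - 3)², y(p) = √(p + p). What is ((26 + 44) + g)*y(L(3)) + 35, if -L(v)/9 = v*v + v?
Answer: 35 + 426*I*√6 ≈ 35.0 + 1043.5*I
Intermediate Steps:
L(v) = -9*v - 9*v² (L(v) = -9*(v*v + v) = -9*(v² + v) = -9*(v + v²) = -9*v - 9*v²)
y(p) = √2*√p (y(p) = √(2*p) = √2*√p)
g = 1 (g = (-1)² = 1)
((26 + 44) + g)*y(L(3)) + 35 = ((26 + 44) + 1)*(√2*√(-9*3*(1 + 3))) + 35 = (70 + 1)*(√2*√(-9*3*4)) + 35 = 71*(√2*√(-108)) + 35 = 71*(√2*(6*I*√3)) + 35 = 71*(6*I*√6) + 35 = 426*I*√6 + 35 = 35 + 426*I*√6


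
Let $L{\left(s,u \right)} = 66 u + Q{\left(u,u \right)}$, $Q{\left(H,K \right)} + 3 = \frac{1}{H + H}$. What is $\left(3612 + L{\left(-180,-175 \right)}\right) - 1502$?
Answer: $- \frac{3305051}{350} \approx -9443.0$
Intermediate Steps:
$Q{\left(H,K \right)} = -3 + \frac{1}{2 H}$ ($Q{\left(H,K \right)} = -3 + \frac{1}{H + H} = -3 + \frac{1}{2 H}$)
$L{\left(s,u \right)} = -3 + \frac{1}{2 u} + 66 u$ ($L{\left(s,u \right)} = 66 u - \left(3 - \frac{1}{2 u}\right) = -3 + \frac{1}{2 u} + 66 u$)
$\left(3612 + L{\left(-180,-175 \right)}\right) - 1502 = \left(3612 + \left(-3 + \frac{1}{2 \left(-175\right)} + 66 \left(-175\right)\right)\right) - 1502 = \left(3612 - \frac{4043551}{350}\right) - 1502 = - \frac{2779351}{350} - 1502 = - \frac{3305051}{350}$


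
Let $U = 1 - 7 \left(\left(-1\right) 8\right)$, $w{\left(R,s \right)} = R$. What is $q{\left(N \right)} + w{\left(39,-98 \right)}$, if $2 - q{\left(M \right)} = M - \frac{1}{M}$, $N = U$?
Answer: $- \frac{911}{57} \approx -15.982$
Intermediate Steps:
$U = 57$ ($U = 1 - -56 = 1 + 56 = 57$)
$N = 57$
$q{\left(M \right)} = 2 + \frac{1}{M} - M$ ($q{\left(M \right)} = 2 - \left(M - \frac{1}{M}\right) = 2 + \frac{1}{M} - M$)
$q{\left(N \right)} + w{\left(39,-98 \right)} = \left(2 + \frac{1}{57} - 57\right) + 39 = - \frac{3134}{57} + 39 = - \frac{911}{57}$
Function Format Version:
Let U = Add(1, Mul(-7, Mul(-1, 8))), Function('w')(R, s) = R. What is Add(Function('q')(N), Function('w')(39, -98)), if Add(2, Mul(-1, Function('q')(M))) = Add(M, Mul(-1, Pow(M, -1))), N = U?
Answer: Rational(-911, 57) ≈ -15.982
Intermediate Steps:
U = 57 (U = Add(1, Mul(-7, -8)) = Add(1, 56) = 57)
N = 57
Function('q')(M) = Add(2, Pow(M, -1), Mul(-1, M)) (Function('q')(M) = Add(2, Mul(-1, Add(M, Mul(-1, Pow(M, -1))))) = Add(2, Add(Pow(M, -1), Mul(-1, M))) = Add(2, Pow(M, -1), Mul(-1, M)))
Add(Function('q')(N), Function('w')(39, -98)) = Add(Add(2, Pow(57, -1), Mul(-1, 57)), 39) = Add(Add(2, Rational(1, 57), -57), 39) = Add(Rational(-3134, 57), 39) = Rational(-911, 57)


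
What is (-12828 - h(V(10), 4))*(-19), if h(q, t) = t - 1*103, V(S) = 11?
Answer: 241851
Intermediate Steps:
h(q, t) = -103 + t (h(q, t) = t - 103 = -103 + t)
(-12828 - h(V(10), 4))*(-19) = (-12828 - (-103 + 4))*(-19) = (-12828 - 1*(-99))*(-19) = (-12828 + 99)*(-19) = -12729*(-19) = 241851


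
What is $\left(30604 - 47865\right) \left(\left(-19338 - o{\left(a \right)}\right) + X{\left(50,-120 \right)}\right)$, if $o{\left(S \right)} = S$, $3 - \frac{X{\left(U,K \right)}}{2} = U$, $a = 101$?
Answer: $337159113$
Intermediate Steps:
$X{\left(U,K \right)} = 6 - 2 U$
$\left(30604 - 47865\right) \left(\left(-19338 - o{\left(a \right)}\right) + X{\left(50,-120 \right)}\right) = \left(30604 - 47865\right) \left(\left(-19338 - 101\right) + \left(6 - 100\right)\right) = - 17261 \left(\left(-19338 - 101\right) + \left(6 - 100\right)\right) = - 17261 \left(-19439 - 94\right) = \left(-17261\right) \left(-19533\right) = 337159113$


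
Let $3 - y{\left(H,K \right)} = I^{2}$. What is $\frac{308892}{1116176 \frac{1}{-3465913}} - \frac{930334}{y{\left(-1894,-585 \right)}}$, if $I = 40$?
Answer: $- \frac{427174570638907}{445633268} \approx -9.5858 \cdot 10^{5}$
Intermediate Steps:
$y{\left(H,K \right)} = -1597$ ($y{\left(H,K \right)} = 3 - 40^{2} = 3 - 1600 = -1597$)
$\frac{308892}{1116176 \frac{1}{-3465913}} - \frac{930334}{y{\left(-1894,-585 \right)}} = \frac{308892}{1116176 \frac{1}{-3465913}} - \frac{930334}{-1597} = \frac{308892}{1116176 \left(- \frac{1}{3465913}\right)} - - \frac{930334}{1597} = \frac{308892}{- \frac{1116176}{3465913}} + \frac{930334}{1597} = 308892 \left(- \frac{3465913}{1116176}\right) + \frac{930334}{1597} = - \frac{267648199599}{279044} + \frac{930334}{1597} = - \frac{427174570638907}{445633268}$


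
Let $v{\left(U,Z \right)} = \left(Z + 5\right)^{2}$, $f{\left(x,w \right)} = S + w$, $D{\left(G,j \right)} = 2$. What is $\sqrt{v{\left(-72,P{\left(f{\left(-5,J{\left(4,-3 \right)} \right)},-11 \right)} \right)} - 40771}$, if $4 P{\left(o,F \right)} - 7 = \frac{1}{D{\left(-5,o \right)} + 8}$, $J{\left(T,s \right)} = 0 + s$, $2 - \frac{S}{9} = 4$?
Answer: $\frac{i \sqrt{65160159}}{40} \approx 201.8 i$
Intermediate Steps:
$S = -18$ ($S = 18 - 36 = -18$)
$J{\left(T,s \right)} = s$
$f{\left(x,w \right)} = -18 + w$
$P{\left(o,F \right)} = \frac{71}{40}$ ($P{\left(o,F \right)} = \frac{7}{4} + \frac{1}{4 \left(2 + 8\right)} = \frac{7}{4} + \frac{1}{4 \cdot 10} = \frac{7}{4} + \frac{1}{4} \cdot \frac{1}{10} = \frac{7}{4} + \frac{1}{40} = \frac{71}{40}$)
$v{\left(U,Z \right)} = \left(5 + Z\right)^{2}$
$\sqrt{v{\left(-72,P{\left(f{\left(-5,J{\left(4,-3 \right)} \right)},-11 \right)} \right)} - 40771} = \sqrt{\left(5 + \frac{71}{40}\right)^{2} - 40771} = \sqrt{\left(\frac{271}{40}\right)^{2} - 40771} = \sqrt{\frac{73441}{1600} - 40771} = \sqrt{- \frac{65160159}{1600}} = \frac{i \sqrt{65160159}}{40}$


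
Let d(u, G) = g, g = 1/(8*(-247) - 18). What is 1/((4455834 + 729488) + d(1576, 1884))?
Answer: 1994/10339532067 ≈ 1.9285e-7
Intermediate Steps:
g = -1/1994 (g = 1/(-1976 - 18) = 1/(-1994) = -1/1994 ≈ -0.00050150)
d(u, G) = -1/1994
1/((4455834 + 729488) + d(1576, 1884)) = 1/((4455834 + 729488) - 1/1994) = 1/(5185322 - 1/1994) = 1/(10339532067/1994) = 1994/10339532067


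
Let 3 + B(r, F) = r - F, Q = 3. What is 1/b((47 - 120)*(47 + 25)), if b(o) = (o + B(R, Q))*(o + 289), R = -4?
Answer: 1/26156222 ≈ 3.8232e-8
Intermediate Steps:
B(r, F) = -3 + r - F (B(r, F) = -3 + (r - F) = -3 + r - F)
b(o) = (-10 + o)*(289 + o) (b(o) = (o + (-3 - 4 - 1*3))*(o + 289) = (o + (-3 - 4 - 3))*(289 + o) = (o - 10)*(289 + o) = (-10 + o)*(289 + o))
1/b((47 - 120)*(47 + 25)) = 1/(-2890 + ((47 - 120)*(47 + 25))² + 279*((47 - 120)*(47 + 25))) = 1/(-2890 + (-73*72)² + 279*(-73*72)) = 1/(-2890 + (-5256)² + 279*(-5256)) = 1/(-2890 + 27625536 - 1466424) = 1/26156222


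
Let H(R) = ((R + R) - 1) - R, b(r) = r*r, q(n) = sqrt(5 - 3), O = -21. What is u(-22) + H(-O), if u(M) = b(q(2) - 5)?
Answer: 47 - 10*sqrt(2) ≈ 32.858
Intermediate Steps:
q(n) = sqrt(2)
b(r) = r**2
u(M) = (-5 + sqrt(2))**2 (u(M) = (sqrt(2) - 5)**2 = (-5 + sqrt(2))**2)
H(R) = -1 + R (H(R) = (2*R - 1) - R = (-1 + 2*R) - R = -1 + R)
u(-22) + H(-O) = (5 - sqrt(2))**2 + (-1 - 1*(-21)) = (5 - sqrt(2))**2 + (-1 + 21) = (5 - sqrt(2))**2 + 20 = 20 + (5 - sqrt(2))**2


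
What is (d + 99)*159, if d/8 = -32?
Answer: -24963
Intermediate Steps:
d = -256 (d = 8*(-32) = -256)
(d + 99)*159 = (-256 + 99)*159 = -157*159 = -24963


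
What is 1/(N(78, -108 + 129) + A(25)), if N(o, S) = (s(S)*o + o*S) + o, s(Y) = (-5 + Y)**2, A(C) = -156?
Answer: 1/21528 ≈ 4.6451e-5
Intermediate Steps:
N(o, S) = o + S*o + o*(-5 + S)**2 (N(o, S) = ((-5 + S)**2*o + o*S) + o = (o*(-5 + S)**2 + S*o) + o = (S*o + o*(-5 + S)**2) + o = o + S*o + o*(-5 + S)**2)
1/(N(78, -108 + 129) + A(25)) = 1/(78*(1 + (-108 + 129) + (-5 + (-108 + 129))**2) - 156) = 1/(78*(1 + 21 + (-5 + 21)**2) - 156) = 1/(78*(1 + 21 + 16**2) - 156) = 1/(78*(1 + 21 + 256) - 156) = 1/(78*278 - 156) = 1/(21684 - 156) = 1/21528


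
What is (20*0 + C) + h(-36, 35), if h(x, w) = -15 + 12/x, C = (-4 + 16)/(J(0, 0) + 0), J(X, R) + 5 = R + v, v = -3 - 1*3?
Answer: -542/33 ≈ -16.424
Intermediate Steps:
v = -6 (v = -3 - 3 = -6)
J(X, R) = -11 + R (J(X, R) = -5 + (R - 6) = -5 + (-6 + R) = -11 + R)
C = -12/11 (C = (-4 + 16)/((-11 + 0) + 0) = 12/(-11 + 0) = 12/(-11) = 12*(-1/11) = -12/11 ≈ -1.0909)
(20*0 + C) + h(-36, 35) = (20*0 - 12/11) + (-15 + 12/(-36)) = (0 - 12/11) + (-15 + 12*(-1/36)) = -12/11 + (-15 - ⅓) = -12/11 - 46/3 = -542/33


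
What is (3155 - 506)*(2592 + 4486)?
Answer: 18749622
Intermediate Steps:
(3155 - 506)*(2592 + 4486) = 2649*7078 = 18749622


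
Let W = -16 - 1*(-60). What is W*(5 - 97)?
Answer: -4048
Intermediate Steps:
W = 44 (W = -16 + 60 = 44)
W*(5 - 97) = 44*(5 - 97) = 44*(-92) = -4048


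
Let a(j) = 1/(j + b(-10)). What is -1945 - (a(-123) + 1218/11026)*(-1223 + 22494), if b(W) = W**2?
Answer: -427299929/126799 ≈ -3369.9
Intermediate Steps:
a(j) = 1/(100 + j) (a(j) = 1/(j + (-10)**2) = 1/(j + 100) = 1/(100 + j))
-1945 - (a(-123) + 1218/11026)*(-1223 + 22494) = -1945 - (1/(100 - 123) + 1218/11026)*(-1223 + 22494) = -1945 - (1/(-23) + 1218*(1/11026))*21271 = -1945 - (-1/23 + 609/5513)*21271 = -1945 - 8494*21271/126799 = -1945 - 1*180675874/126799 = -1945 - 180675874/126799 = -427299929/126799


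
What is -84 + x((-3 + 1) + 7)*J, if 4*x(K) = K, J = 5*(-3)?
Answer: -411/4 ≈ -102.75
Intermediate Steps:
J = -15
x(K) = K/4
-84 + x((-3 + 1) + 7)*J = -84 + (((-3 + 1) + 7)/4)*(-15) = -84 + ((-2 + 7)/4)*(-15) = -84 + ((1/4)*5)*(-15) = -84 + (5/4)*(-15) = -84 - 75/4 = -411/4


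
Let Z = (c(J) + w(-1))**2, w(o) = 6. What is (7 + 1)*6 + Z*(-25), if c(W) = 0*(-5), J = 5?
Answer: -852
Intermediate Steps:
c(W) = 0
Z = 36 (Z = (0 + 6)**2 = 6**2 = 36)
(7 + 1)*6 + Z*(-25) = (7 + 1)*6 + 36*(-25) = 8*6 - 900 = 48 - 900 = -852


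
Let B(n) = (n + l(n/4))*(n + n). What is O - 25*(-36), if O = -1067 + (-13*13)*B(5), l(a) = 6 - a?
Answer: -33289/2 ≈ -16645.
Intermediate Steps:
B(n) = 2*n*(6 + 3*n/4) (B(n) = (n + (6 - n/4))*(n + n) = (n + (6 - n/4))*(2*n) = (6 + 3*n/4)*(2*n) = 2*n*(6 + 3*n/4))
O = -35089/2 (O = -1067 + (-13*13)*((3/2)*5*(8 + 5)) = -1067 - 507*5*13/2 = -1067 - 169*195/2 = -1067 - 32955/2 = -35089/2 ≈ -17545.)
O - 25*(-36) = -35089/2 - 25*(-36) = -35089/2 + 900 = -33289/2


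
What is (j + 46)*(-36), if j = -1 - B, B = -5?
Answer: -1800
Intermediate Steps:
j = 4 (j = -1 - 1*(-5) = -1 + 5 = 4)
(j + 46)*(-36) = (4 + 46)*(-36) = 50*(-36) = -1800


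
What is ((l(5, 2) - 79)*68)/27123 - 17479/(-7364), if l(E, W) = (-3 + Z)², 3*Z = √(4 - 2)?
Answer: 564610571/256800564 - 136*√2/27123 ≈ 2.1915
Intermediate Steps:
Z = √2/3 (Z = √(4 - 2)/3 = √2/3 ≈ 0.47140)
l(E, W) = (-3 + √2/3)²
((l(5, 2) - 79)*68)/27123 - 17479/(-7364) = (((9 - √2)²/9 - 79)*68)/27123 - 17479/(-7364) = ((-79 + (9 - √2)²/9)*68)*(1/27123) - 17479*(-1/7364) = (-5372 + 68*(9 - √2)²/9)*(1/27123) + 2497/1052 = (-5372/27123 + 68*(9 - √2)²/244107) + 2497/1052 = 62074787/28533396 + 68*(9 - √2)²/244107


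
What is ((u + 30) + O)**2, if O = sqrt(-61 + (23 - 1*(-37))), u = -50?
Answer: (-20 + I)**2 ≈ 399.0 - 40.0*I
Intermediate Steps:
O = I (O = sqrt(-61 + (23 + 37)) = sqrt(-61 + 60) = sqrt(-1) = I ≈ 1.0*I)
((u + 30) + O)**2 = ((-50 + 30) + I)**2 = (-20 + I)**2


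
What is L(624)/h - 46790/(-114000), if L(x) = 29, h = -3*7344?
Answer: 4281547/10465200 ≈ 0.40912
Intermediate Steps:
h = -22032
L(624)/h - 46790/(-114000) = 29/(-22032) - 46790/(-114000) = 29*(-1/22032) - 46790*(-1/114000) = -29/22032 + 4679/11400 = 4281547/10465200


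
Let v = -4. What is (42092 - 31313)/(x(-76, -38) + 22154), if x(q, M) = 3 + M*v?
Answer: 10779/22309 ≈ 0.48317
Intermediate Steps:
x(q, M) = 3 - 4*M (x(q, M) = 3 + M*(-4) = 3 - 4*M)
(42092 - 31313)/(x(-76, -38) + 22154) = (42092 - 31313)/((3 - 4*(-38)) + 22154) = 10779/((3 + 152) + 22154) = 10779/(155 + 22154) = 10779/22309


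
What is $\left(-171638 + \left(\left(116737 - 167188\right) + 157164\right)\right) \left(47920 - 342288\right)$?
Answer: $19111842400$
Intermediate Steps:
$\left(-171638 + \left(\left(116737 - 167188\right) + 157164\right)\right) \left(47920 - 342288\right) = \left(-171638 + \left(-50451 + 157164\right)\right) \left(-294368\right) = \left(-171638 + 106713\right) \left(-294368\right) = \left(-64925\right) \left(-294368\right) = 19111842400$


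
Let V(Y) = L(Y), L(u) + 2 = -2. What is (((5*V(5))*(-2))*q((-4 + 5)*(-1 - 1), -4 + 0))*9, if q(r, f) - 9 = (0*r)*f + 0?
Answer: 3240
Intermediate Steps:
L(u) = -4 (L(u) = -2 - 2 = -4)
V(Y) = -4
q(r, f) = 9 (q(r, f) = 9 + ((0*r)*f + 0) = 9 + (0*f + 0) = 9 + (0 + 0) = 9 + 0 = 9)
(((5*V(5))*(-2))*q((-4 + 5)*(-1 - 1), -4 + 0))*9 = (((5*(-4))*(-2))*9)*9 = (-20*(-2)*9)*9 = (40*9)*9 = 360*9 = 3240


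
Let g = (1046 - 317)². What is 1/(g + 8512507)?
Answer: 1/9043948 ≈ 1.1057e-7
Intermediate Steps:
g = 531441 (g = 729² = 531441)
1/(g + 8512507) = 1/(531441 + 8512507) = 1/9043948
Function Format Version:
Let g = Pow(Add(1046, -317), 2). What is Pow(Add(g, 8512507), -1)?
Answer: Rational(1, 9043948) ≈ 1.1057e-7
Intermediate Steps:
g = 531441 (g = Pow(729, 2) = 531441)
Pow(Add(g, 8512507), -1) = Pow(Add(531441, 8512507), -1) = Pow(9043948, -1) = Rational(1, 9043948)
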